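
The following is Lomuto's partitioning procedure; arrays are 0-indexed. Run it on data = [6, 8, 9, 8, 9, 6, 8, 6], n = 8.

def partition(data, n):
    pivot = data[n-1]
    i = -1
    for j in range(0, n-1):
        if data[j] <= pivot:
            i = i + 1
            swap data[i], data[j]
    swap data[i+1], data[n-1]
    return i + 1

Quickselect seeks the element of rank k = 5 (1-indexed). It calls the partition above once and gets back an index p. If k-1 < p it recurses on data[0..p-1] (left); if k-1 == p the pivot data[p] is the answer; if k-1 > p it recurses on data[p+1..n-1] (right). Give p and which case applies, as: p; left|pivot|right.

2; right

pivot=6, i=-1
j=0: 6≤6, i=0, swap(0,0) ⇒ [6, 8, 9, 8, 9, 6, 8, 6]
j=1: 8>6, skip
j=2: 9>6, skip
j=3: 8>6, skip
j=4: 9>6, skip
j=5: 6≤6, i=1, swap(1,5) ⇒ [6, 6, 9, 8, 9, 8, 8, 6]
j=6: 8>6, skip
swap(2,7) ⇒ [6, 6, 6, 8, 9, 8, 8, 9]; return 2
p = 2; k-1 = 4 > 2 ⇒ right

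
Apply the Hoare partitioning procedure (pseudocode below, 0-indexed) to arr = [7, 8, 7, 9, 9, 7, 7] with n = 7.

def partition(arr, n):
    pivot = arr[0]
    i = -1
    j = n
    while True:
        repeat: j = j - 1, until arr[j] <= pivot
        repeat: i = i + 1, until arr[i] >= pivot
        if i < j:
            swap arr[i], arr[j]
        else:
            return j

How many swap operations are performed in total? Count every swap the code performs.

pivot = arr[0] = 7; i = -1, j = 7
j→6 (arr[6]=7≤7), i→0 (arr[0]=7≥7); i<j, swap → [7, 8, 7, 9, 9, 7, 7]
j→5 (arr[5]=7≤7), i→1 (arr[1]=8≥7); i<j, swap → [7, 7, 7, 9, 9, 8, 7]
j→2, i→2; i≥j, return j=2. arr = [7, 7, 7, 9, 9, 8, 7]

2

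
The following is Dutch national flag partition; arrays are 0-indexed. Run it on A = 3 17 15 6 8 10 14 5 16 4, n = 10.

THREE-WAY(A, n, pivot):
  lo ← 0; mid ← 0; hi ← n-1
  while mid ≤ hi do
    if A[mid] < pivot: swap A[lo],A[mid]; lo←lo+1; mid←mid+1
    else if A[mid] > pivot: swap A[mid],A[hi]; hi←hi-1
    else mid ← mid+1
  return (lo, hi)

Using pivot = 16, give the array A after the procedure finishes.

lo=0 mid=0 hi=9
3<16: swap(0,0), lo=1 mid=1 ⇒ 3 17 15 6 8 10 14 5 16 4
17>16: swap(1,9), hi=8 ⇒ 3 4 15 6 8 10 14 5 16 17
4<16: swap(1,1), lo=2 mid=2 ⇒ 3 4 15 6 8 10 14 5 16 17
15<16: swap(2,2), lo=3 mid=3 ⇒ 3 4 15 6 8 10 14 5 16 17
6<16: swap(3,3), lo=4 mid=4 ⇒ 3 4 15 6 8 10 14 5 16 17
8<16: swap(4,4), lo=5 mid=5 ⇒ 3 4 15 6 8 10 14 5 16 17
10<16: swap(5,5), lo=6 mid=6 ⇒ 3 4 15 6 8 10 14 5 16 17
14<16: swap(6,6), lo=7 mid=7 ⇒ 3 4 15 6 8 10 14 5 16 17
5<16: swap(7,7), lo=8 mid=8 ⇒ 3 4 15 6 8 10 14 5 16 17
16=16: mid=9
done. lo=8 hi=8; A=3 4 15 6 8 10 14 5 16 17

3 4 15 6 8 10 14 5 16 17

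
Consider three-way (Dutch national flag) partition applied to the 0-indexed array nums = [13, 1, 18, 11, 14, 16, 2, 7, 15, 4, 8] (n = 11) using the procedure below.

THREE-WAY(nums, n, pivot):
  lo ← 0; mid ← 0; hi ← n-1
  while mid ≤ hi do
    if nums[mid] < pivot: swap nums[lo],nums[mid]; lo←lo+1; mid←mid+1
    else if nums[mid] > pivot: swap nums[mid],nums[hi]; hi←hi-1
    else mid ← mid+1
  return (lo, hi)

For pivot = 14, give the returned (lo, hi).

pivot = 14; lo=0, mid=0, hi=10
nums[mid]=13<14: swap nums[0],nums[0]; lo=1,mid=1 → [13, 1, 18, 11, 14, 16, 2, 7, 15, 4, 8]
nums[mid]=1<14: swap nums[1],nums[1]; lo=2,mid=2 → [13, 1, 18, 11, 14, 16, 2, 7, 15, 4, 8]
nums[mid]=18>14: swap nums[2],nums[10]; hi=9 → [13, 1, 8, 11, 14, 16, 2, 7, 15, 4, 18]
nums[mid]=8<14: swap nums[2],nums[2]; lo=3,mid=3 → [13, 1, 8, 11, 14, 16, 2, 7, 15, 4, 18]
nums[mid]=11<14: swap nums[3],nums[3]; lo=4,mid=4 → [13, 1, 8, 11, 14, 16, 2, 7, 15, 4, 18]
nums[mid]=14=14: mid=5
nums[mid]=16>14: swap nums[5],nums[9]; hi=8 → [13, 1, 8, 11, 14, 4, 2, 7, 15, 16, 18]
nums[mid]=4<14: swap nums[4],nums[5]; lo=5,mid=6 → [13, 1, 8, 11, 4, 14, 2, 7, 15, 16, 18]
nums[mid]=2<14: swap nums[5],nums[6]; lo=6,mid=7 → [13, 1, 8, 11, 4, 2, 14, 7, 15, 16, 18]
nums[mid]=7<14: swap nums[6],nums[7]; lo=7,mid=8 → [13, 1, 8, 11, 4, 2, 7, 14, 15, 16, 18]
nums[mid]=15>14: swap nums[8],nums[8]; hi=7 → [13, 1, 8, 11, 4, 2, 7, 14, 15, 16, 18]
end: lo=7, hi=7; nums = [13, 1, 8, 11, 4, 2, 7, 14, 15, 16, 18]

(7, 7)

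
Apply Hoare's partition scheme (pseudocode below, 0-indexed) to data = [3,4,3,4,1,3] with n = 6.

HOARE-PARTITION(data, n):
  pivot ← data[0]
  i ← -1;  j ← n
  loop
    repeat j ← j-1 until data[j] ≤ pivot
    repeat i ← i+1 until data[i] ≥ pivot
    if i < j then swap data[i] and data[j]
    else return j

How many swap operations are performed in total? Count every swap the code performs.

pivot = data[0] = 3; i = -1, j = 6
j→5 (data[5]=3≤3), i→0 (data[0]=3≥3); i<j, swap → [3,4,3,4,1,3]
j→4 (data[4]=1≤3), i→1 (data[1]=4≥3); i<j, swap → [3,1,3,4,4,3]
j→2, i→2; i≥j, return j=2. data = [3,1,3,4,4,3]

2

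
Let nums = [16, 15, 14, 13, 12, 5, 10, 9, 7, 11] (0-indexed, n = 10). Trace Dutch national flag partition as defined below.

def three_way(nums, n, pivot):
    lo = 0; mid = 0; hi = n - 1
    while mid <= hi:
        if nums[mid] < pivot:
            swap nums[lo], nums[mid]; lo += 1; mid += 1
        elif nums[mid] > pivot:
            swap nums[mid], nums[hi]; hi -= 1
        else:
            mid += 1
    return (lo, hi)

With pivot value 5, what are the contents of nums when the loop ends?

[5, 14, 13, 12, 15, 10, 9, 7, 11, 16]

pivot = 5; lo=0, mid=0, hi=9
nums[mid]=16>5: swap nums[0],nums[9]; hi=8 → [11, 15, 14, 13, 12, 5, 10, 9, 7, 16]
nums[mid]=11>5: swap nums[0],nums[8]; hi=7 → [7, 15, 14, 13, 12, 5, 10, 9, 11, 16]
nums[mid]=7>5: swap nums[0],nums[7]; hi=6 → [9, 15, 14, 13, 12, 5, 10, 7, 11, 16]
nums[mid]=9>5: swap nums[0],nums[6]; hi=5 → [10, 15, 14, 13, 12, 5, 9, 7, 11, 16]
nums[mid]=10>5: swap nums[0],nums[5]; hi=4 → [5, 15, 14, 13, 12, 10, 9, 7, 11, 16]
nums[mid]=5=5: mid=1
nums[mid]=15>5: swap nums[1],nums[4]; hi=3 → [5, 12, 14, 13, 15, 10, 9, 7, 11, 16]
nums[mid]=12>5: swap nums[1],nums[3]; hi=2 → [5, 13, 14, 12, 15, 10, 9, 7, 11, 16]
nums[mid]=13>5: swap nums[1],nums[2]; hi=1 → [5, 14, 13, 12, 15, 10, 9, 7, 11, 16]
nums[mid]=14>5: swap nums[1],nums[1]; hi=0 → [5, 14, 13, 12, 15, 10, 9, 7, 11, 16]
end: lo=0, hi=0; nums = [5, 14, 13, 12, 15, 10, 9, 7, 11, 16]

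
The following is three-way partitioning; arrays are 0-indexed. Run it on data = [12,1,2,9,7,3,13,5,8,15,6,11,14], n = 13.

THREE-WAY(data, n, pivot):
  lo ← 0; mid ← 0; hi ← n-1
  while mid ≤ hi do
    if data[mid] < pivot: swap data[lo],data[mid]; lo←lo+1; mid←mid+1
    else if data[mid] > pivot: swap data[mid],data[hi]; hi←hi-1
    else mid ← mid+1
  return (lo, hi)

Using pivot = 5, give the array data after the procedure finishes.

lo=0 mid=0 hi=12
12>5: swap(0,12), hi=11 ⇒ [14,1,2,9,7,3,13,5,8,15,6,11,12]
14>5: swap(0,11), hi=10 ⇒ [11,1,2,9,7,3,13,5,8,15,6,14,12]
11>5: swap(0,10), hi=9 ⇒ [6,1,2,9,7,3,13,5,8,15,11,14,12]
6>5: swap(0,9), hi=8 ⇒ [15,1,2,9,7,3,13,5,8,6,11,14,12]
15>5: swap(0,8), hi=7 ⇒ [8,1,2,9,7,3,13,5,15,6,11,14,12]
8>5: swap(0,7), hi=6 ⇒ [5,1,2,9,7,3,13,8,15,6,11,14,12]
5=5: mid=1
1<5: swap(0,1), lo=1 mid=2 ⇒ [1,5,2,9,7,3,13,8,15,6,11,14,12]
2<5: swap(1,2), lo=2 mid=3 ⇒ [1,2,5,9,7,3,13,8,15,6,11,14,12]
9>5: swap(3,6), hi=5 ⇒ [1,2,5,13,7,3,9,8,15,6,11,14,12]
13>5: swap(3,5), hi=4 ⇒ [1,2,5,3,7,13,9,8,15,6,11,14,12]
3<5: swap(2,3), lo=3 mid=4 ⇒ [1,2,3,5,7,13,9,8,15,6,11,14,12]
7>5: swap(4,4), hi=3 ⇒ [1,2,3,5,7,13,9,8,15,6,11,14,12]
done. lo=3 hi=3; data=[1,2,3,5,7,13,9,8,15,6,11,14,12]

[1,2,3,5,7,13,9,8,15,6,11,14,12]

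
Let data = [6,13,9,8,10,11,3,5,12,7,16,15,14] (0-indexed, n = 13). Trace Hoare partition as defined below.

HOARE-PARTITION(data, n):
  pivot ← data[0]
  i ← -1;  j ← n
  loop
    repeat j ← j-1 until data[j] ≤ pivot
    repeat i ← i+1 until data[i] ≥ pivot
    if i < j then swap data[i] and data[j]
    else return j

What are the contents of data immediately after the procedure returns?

[5,3,9,8,10,11,13,6,12,7,16,15,14]

pivot = data[0] = 6; i = -1, j = 13
j→7 (data[7]=5≤6), i→0 (data[0]=6≥6); i<j, swap → [5,13,9,8,10,11,3,6,12,7,16,15,14]
j→6 (data[6]=3≤6), i→1 (data[1]=13≥6); i<j, swap → [5,3,9,8,10,11,13,6,12,7,16,15,14]
j→1, i→2; i≥j, return j=1. data = [5,3,9,8,10,11,13,6,12,7,16,15,14]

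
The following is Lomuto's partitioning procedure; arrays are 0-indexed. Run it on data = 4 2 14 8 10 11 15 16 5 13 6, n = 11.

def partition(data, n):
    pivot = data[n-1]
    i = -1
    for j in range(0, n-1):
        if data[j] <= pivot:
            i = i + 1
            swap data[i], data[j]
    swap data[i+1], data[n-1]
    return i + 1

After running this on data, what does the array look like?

4 2 5 6 10 11 15 16 14 13 8

pivot = data[10] = 6; i = -1
j=0: data[0]=4 ≤ 6 → i=0, swap data[0],data[0] (no change) → 4 2 14 8 10 11 15 16 5 13 6
j=1: data[1]=2 ≤ 6 → i=1, swap data[1],data[1] (no change) → 4 2 14 8 10 11 15 16 5 13 6
j=2: data[2]=14 > 6 → no swap
j=3: data[3]=8 > 6 → no swap
j=4: data[4]=10 > 6 → no swap
j=5: data[5]=11 > 6 → no swap
j=6: data[6]=15 > 6 → no swap
j=7: data[7]=16 > 6 → no swap
j=8: data[8]=5 ≤ 6 → i=2, swap data[2],data[8] → 4 2 5 8 10 11 15 16 14 13 6
j=9: data[9]=13 > 6 → no swap
final swap data[3],data[10] → 4 2 5 6 10 11 15 16 14 13 8; return 3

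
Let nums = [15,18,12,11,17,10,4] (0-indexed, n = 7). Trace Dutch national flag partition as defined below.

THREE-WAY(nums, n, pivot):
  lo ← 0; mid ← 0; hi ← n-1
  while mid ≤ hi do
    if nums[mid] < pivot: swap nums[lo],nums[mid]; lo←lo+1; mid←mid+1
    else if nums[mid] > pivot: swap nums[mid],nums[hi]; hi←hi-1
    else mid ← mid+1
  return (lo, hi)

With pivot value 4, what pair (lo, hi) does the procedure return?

lo=0 mid=0 hi=6
15>4: swap(0,6), hi=5 ⇒ [4,18,12,11,17,10,15]
4=4: mid=1
18>4: swap(1,5), hi=4 ⇒ [4,10,12,11,17,18,15]
10>4: swap(1,4), hi=3 ⇒ [4,17,12,11,10,18,15]
17>4: swap(1,3), hi=2 ⇒ [4,11,12,17,10,18,15]
11>4: swap(1,2), hi=1 ⇒ [4,12,11,17,10,18,15]
12>4: swap(1,1), hi=0 ⇒ [4,12,11,17,10,18,15]
done. lo=0 hi=0; nums=[4,12,11,17,10,18,15]

(0, 0)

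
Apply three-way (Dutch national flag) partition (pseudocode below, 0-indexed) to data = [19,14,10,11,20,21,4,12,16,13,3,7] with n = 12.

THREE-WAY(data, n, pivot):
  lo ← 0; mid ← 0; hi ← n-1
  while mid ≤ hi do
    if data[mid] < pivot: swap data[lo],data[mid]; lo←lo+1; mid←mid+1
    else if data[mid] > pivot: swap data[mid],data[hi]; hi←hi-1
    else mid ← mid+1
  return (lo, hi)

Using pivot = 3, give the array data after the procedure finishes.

pivot = 3; lo=0, mid=0, hi=11
data[mid]=19>3: swap data[0],data[11]; hi=10 → [7,14,10,11,20,21,4,12,16,13,3,19]
data[mid]=7>3: swap data[0],data[10]; hi=9 → [3,14,10,11,20,21,4,12,16,13,7,19]
data[mid]=3=3: mid=1
data[mid]=14>3: swap data[1],data[9]; hi=8 → [3,13,10,11,20,21,4,12,16,14,7,19]
data[mid]=13>3: swap data[1],data[8]; hi=7 → [3,16,10,11,20,21,4,12,13,14,7,19]
data[mid]=16>3: swap data[1],data[7]; hi=6 → [3,12,10,11,20,21,4,16,13,14,7,19]
data[mid]=12>3: swap data[1],data[6]; hi=5 → [3,4,10,11,20,21,12,16,13,14,7,19]
data[mid]=4>3: swap data[1],data[5]; hi=4 → [3,21,10,11,20,4,12,16,13,14,7,19]
data[mid]=21>3: swap data[1],data[4]; hi=3 → [3,20,10,11,21,4,12,16,13,14,7,19]
data[mid]=20>3: swap data[1],data[3]; hi=2 → [3,11,10,20,21,4,12,16,13,14,7,19]
data[mid]=11>3: swap data[1],data[2]; hi=1 → [3,10,11,20,21,4,12,16,13,14,7,19]
data[mid]=10>3: swap data[1],data[1]; hi=0 → [3,10,11,20,21,4,12,16,13,14,7,19]
end: lo=0, hi=0; data = [3,10,11,20,21,4,12,16,13,14,7,19]

[3,10,11,20,21,4,12,16,13,14,7,19]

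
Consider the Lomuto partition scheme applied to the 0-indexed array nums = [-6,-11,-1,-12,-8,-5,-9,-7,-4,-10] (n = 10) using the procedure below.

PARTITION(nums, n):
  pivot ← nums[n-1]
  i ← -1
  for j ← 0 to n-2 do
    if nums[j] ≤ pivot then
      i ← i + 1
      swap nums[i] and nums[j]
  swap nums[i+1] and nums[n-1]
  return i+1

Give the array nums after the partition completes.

[-11,-12,-10,-6,-8,-5,-9,-7,-4,-1]

pivot=-10, i=-1
j=0: -6>-10, skip
j=1: -11≤-10, i=0, swap(0,1) ⇒ [-11,-6,-1,-12,-8,-5,-9,-7,-4,-10]
j=2: -1>-10, skip
j=3: -12≤-10, i=1, swap(1,3) ⇒ [-11,-12,-1,-6,-8,-5,-9,-7,-4,-10]
j=4: -8>-10, skip
j=5: -5>-10, skip
j=6: -9>-10, skip
j=7: -7>-10, skip
j=8: -4>-10, skip
swap(2,9) ⇒ [-11,-12,-10,-6,-8,-5,-9,-7,-4,-1]; return 2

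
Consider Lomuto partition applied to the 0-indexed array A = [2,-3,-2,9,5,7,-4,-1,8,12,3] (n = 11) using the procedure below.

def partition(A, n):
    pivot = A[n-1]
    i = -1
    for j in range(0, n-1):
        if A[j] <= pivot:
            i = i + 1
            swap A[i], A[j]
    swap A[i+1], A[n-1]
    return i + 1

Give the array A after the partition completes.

pivot = A[10] = 3; i = -1
j=0: A[0]=2 ≤ 3 → i=0, swap A[0],A[0] (no change) → [2,-3,-2,9,5,7,-4,-1,8,12,3]
j=1: A[1]=-3 ≤ 3 → i=1, swap A[1],A[1] (no change) → [2,-3,-2,9,5,7,-4,-1,8,12,3]
j=2: A[2]=-2 ≤ 3 → i=2, swap A[2],A[2] (no change) → [2,-3,-2,9,5,7,-4,-1,8,12,3]
j=3: A[3]=9 > 3 → no swap
j=4: A[4]=5 > 3 → no swap
j=5: A[5]=7 > 3 → no swap
j=6: A[6]=-4 ≤ 3 → i=3, swap A[3],A[6] → [2,-3,-2,-4,5,7,9,-1,8,12,3]
j=7: A[7]=-1 ≤ 3 → i=4, swap A[4],A[7] → [2,-3,-2,-4,-1,7,9,5,8,12,3]
j=8: A[8]=8 > 3 → no swap
j=9: A[9]=12 > 3 → no swap
final swap A[5],A[10] → [2,-3,-2,-4,-1,3,9,5,8,12,7]; return 5

[2,-3,-2,-4,-1,3,9,5,8,12,7]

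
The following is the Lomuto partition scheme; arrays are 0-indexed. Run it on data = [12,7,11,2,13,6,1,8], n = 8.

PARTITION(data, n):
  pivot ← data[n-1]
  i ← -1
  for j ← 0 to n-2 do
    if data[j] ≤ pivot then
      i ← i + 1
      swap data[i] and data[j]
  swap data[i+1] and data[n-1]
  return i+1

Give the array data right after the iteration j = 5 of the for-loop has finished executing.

pivot=8, i=-1
j=0: 12>8, skip
j=1: 7≤8, i=0, swap(0,1) ⇒ [7,12,11,2,13,6,1,8]
j=2: 11>8, skip
j=3: 2≤8, i=1, swap(1,3) ⇒ [7,2,11,12,13,6,1,8]
j=4: 13>8, skip
j=5: 6≤8, i=2, swap(2,5) ⇒ [7,2,6,12,13,11,1,8]
(after j=5) data = [7,2,6,12,13,11,1,8]

[7,2,6,12,13,11,1,8]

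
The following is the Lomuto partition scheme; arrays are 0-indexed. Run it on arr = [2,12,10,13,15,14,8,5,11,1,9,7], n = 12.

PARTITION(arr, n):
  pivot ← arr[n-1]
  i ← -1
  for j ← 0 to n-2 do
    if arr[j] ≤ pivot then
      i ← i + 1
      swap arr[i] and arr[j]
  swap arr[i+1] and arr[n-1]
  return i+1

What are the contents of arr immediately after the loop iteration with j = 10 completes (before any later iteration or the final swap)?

[2,5,1,13,15,14,8,12,11,10,9,7]

pivot=7, i=-1
j=0: 2≤7, i=0, swap(0,0) ⇒ [2,12,10,13,15,14,8,5,11,1,9,7]
j=1: 12>7, skip
j=2: 10>7, skip
j=3: 13>7, skip
j=4: 15>7, skip
j=5: 14>7, skip
j=6: 8>7, skip
j=7: 5≤7, i=1, swap(1,7) ⇒ [2,5,10,13,15,14,8,12,11,1,9,7]
j=8: 11>7, skip
j=9: 1≤7, i=2, swap(2,9) ⇒ [2,5,1,13,15,14,8,12,11,10,9,7]
j=10: 9>7, skip
(after j=10) arr = [2,5,1,13,15,14,8,12,11,10,9,7]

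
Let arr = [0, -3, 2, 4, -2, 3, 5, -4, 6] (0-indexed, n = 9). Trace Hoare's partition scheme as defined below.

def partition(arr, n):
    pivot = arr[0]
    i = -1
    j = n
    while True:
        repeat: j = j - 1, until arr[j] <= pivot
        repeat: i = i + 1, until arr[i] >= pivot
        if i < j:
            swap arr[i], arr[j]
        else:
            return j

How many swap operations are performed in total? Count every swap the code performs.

2

pivot=0
j stops at 7 (-4), i stops at 0 (0); swap ⇒ [-4, -3, 2, 4, -2, 3, 5, 0, 6]
j stops at 4 (-2), i stops at 2 (2); swap ⇒ [-4, -3, -2, 4, 2, 3, 5, 0, 6]
j stops at 2, i stops at 3; i≥j ⇒ return 2. arr=[-4, -3, -2, 4, 2, 3, 5, 0, 6]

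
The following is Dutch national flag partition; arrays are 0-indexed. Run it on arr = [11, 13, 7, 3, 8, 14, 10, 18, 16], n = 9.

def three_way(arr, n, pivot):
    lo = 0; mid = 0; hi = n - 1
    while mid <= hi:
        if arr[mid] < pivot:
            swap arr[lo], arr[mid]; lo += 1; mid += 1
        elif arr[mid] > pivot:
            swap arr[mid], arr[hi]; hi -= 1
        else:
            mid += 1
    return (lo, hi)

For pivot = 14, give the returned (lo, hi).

lo=0 mid=0 hi=8
11<14: swap(0,0), lo=1 mid=1 ⇒ [11, 13, 7, 3, 8, 14, 10, 18, 16]
13<14: swap(1,1), lo=2 mid=2 ⇒ [11, 13, 7, 3, 8, 14, 10, 18, 16]
7<14: swap(2,2), lo=3 mid=3 ⇒ [11, 13, 7, 3, 8, 14, 10, 18, 16]
3<14: swap(3,3), lo=4 mid=4 ⇒ [11, 13, 7, 3, 8, 14, 10, 18, 16]
8<14: swap(4,4), lo=5 mid=5 ⇒ [11, 13, 7, 3, 8, 14, 10, 18, 16]
14=14: mid=6
10<14: swap(5,6), lo=6 mid=7 ⇒ [11, 13, 7, 3, 8, 10, 14, 18, 16]
18>14: swap(7,8), hi=7 ⇒ [11, 13, 7, 3, 8, 10, 14, 16, 18]
16>14: swap(7,7), hi=6 ⇒ [11, 13, 7, 3, 8, 10, 14, 16, 18]
done. lo=6 hi=6; arr=[11, 13, 7, 3, 8, 10, 14, 16, 18]

(6, 6)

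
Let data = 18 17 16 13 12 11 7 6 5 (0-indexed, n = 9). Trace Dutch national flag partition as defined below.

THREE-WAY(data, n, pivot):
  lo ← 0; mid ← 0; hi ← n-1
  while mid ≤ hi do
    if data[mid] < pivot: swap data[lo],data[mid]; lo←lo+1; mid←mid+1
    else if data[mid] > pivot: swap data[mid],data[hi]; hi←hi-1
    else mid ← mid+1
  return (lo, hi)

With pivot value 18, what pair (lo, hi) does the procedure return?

(8, 8)

pivot = 18; lo=0, mid=0, hi=8
data[mid]=18=18: mid=1
data[mid]=17<18: swap data[0],data[1]; lo=1,mid=2 → 17 18 16 13 12 11 7 6 5
data[mid]=16<18: swap data[1],data[2]; lo=2,mid=3 → 17 16 18 13 12 11 7 6 5
data[mid]=13<18: swap data[2],data[3]; lo=3,mid=4 → 17 16 13 18 12 11 7 6 5
data[mid]=12<18: swap data[3],data[4]; lo=4,mid=5 → 17 16 13 12 18 11 7 6 5
data[mid]=11<18: swap data[4],data[5]; lo=5,mid=6 → 17 16 13 12 11 18 7 6 5
data[mid]=7<18: swap data[5],data[6]; lo=6,mid=7 → 17 16 13 12 11 7 18 6 5
data[mid]=6<18: swap data[6],data[7]; lo=7,mid=8 → 17 16 13 12 11 7 6 18 5
data[mid]=5<18: swap data[7],data[8]; lo=8,mid=9 → 17 16 13 12 11 7 6 5 18
end: lo=8, hi=8; data = 17 16 13 12 11 7 6 5 18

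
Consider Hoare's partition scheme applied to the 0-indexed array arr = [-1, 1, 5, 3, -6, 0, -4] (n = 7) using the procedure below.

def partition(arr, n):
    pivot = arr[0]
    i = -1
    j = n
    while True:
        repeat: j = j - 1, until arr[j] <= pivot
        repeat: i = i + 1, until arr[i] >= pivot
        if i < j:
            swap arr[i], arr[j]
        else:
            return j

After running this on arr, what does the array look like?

[-4, -6, 5, 3, 1, 0, -1]

pivot = arr[0] = -1; i = -1, j = 7
j→6 (arr[6]=-4≤-1), i→0 (arr[0]=-1≥-1); i<j, swap → [-4, 1, 5, 3, -6, 0, -1]
j→4 (arr[4]=-6≤-1), i→1 (arr[1]=1≥-1); i<j, swap → [-4, -6, 5, 3, 1, 0, -1]
j→1, i→2; i≥j, return j=1. arr = [-4, -6, 5, 3, 1, 0, -1]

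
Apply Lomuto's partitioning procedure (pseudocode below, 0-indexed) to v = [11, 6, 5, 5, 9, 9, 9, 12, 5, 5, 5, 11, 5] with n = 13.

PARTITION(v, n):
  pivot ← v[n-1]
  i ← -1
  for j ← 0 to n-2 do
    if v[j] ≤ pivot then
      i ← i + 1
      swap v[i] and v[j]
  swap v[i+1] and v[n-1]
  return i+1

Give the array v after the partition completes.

pivot=5, i=-1
j=0: 11>5, skip
j=1: 6>5, skip
j=2: 5≤5, i=0, swap(0,2) ⇒ [5, 6, 11, 5, 9, 9, 9, 12, 5, 5, 5, 11, 5]
j=3: 5≤5, i=1, swap(1,3) ⇒ [5, 5, 11, 6, 9, 9, 9, 12, 5, 5, 5, 11, 5]
j=4: 9>5, skip
j=5: 9>5, skip
j=6: 9>5, skip
j=7: 12>5, skip
j=8: 5≤5, i=2, swap(2,8) ⇒ [5, 5, 5, 6, 9, 9, 9, 12, 11, 5, 5, 11, 5]
j=9: 5≤5, i=3, swap(3,9) ⇒ [5, 5, 5, 5, 9, 9, 9, 12, 11, 6, 5, 11, 5]
j=10: 5≤5, i=4, swap(4,10) ⇒ [5, 5, 5, 5, 5, 9, 9, 12, 11, 6, 9, 11, 5]
j=11: 11>5, skip
swap(5,12) ⇒ [5, 5, 5, 5, 5, 5, 9, 12, 11, 6, 9, 11, 9]; return 5

[5, 5, 5, 5, 5, 5, 9, 12, 11, 6, 9, 11, 9]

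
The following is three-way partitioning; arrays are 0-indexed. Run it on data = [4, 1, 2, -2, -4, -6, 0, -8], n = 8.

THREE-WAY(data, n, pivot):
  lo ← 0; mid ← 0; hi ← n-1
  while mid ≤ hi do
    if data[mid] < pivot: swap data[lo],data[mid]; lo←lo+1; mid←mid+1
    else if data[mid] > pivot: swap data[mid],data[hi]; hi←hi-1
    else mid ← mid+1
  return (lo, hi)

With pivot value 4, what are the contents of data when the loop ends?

pivot = 4; lo=0, mid=0, hi=7
data[mid]=4=4: mid=1
data[mid]=1<4: swap data[0],data[1]; lo=1,mid=2 → [1, 4, 2, -2, -4, -6, 0, -8]
data[mid]=2<4: swap data[1],data[2]; lo=2,mid=3 → [1, 2, 4, -2, -4, -6, 0, -8]
data[mid]=-2<4: swap data[2],data[3]; lo=3,mid=4 → [1, 2, -2, 4, -4, -6, 0, -8]
data[mid]=-4<4: swap data[3],data[4]; lo=4,mid=5 → [1, 2, -2, -4, 4, -6, 0, -8]
data[mid]=-6<4: swap data[4],data[5]; lo=5,mid=6 → [1, 2, -2, -4, -6, 4, 0, -8]
data[mid]=0<4: swap data[5],data[6]; lo=6,mid=7 → [1, 2, -2, -4, -6, 0, 4, -8]
data[mid]=-8<4: swap data[6],data[7]; lo=7,mid=8 → [1, 2, -2, -4, -6, 0, -8, 4]
end: lo=7, hi=7; data = [1, 2, -2, -4, -6, 0, -8, 4]

[1, 2, -2, -4, -6, 0, -8, 4]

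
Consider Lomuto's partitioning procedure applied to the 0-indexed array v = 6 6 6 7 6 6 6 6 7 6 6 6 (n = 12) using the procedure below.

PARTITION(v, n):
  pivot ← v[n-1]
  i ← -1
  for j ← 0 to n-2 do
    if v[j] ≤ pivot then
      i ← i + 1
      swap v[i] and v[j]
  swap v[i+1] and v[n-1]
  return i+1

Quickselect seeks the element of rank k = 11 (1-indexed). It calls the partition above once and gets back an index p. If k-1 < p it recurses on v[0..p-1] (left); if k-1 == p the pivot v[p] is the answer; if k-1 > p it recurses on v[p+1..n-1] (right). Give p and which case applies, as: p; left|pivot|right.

9; right

pivot = v[11] = 6; i = -1
j=0: v[0]=6 ≤ 6 → i=0, swap v[0],v[0] (no change) → 6 6 6 7 6 6 6 6 7 6 6 6
j=1: v[1]=6 ≤ 6 → i=1, swap v[1],v[1] (no change) → 6 6 6 7 6 6 6 6 7 6 6 6
j=2: v[2]=6 ≤ 6 → i=2, swap v[2],v[2] (no change) → 6 6 6 7 6 6 6 6 7 6 6 6
j=3: v[3]=7 > 6 → no swap
j=4: v[4]=6 ≤ 6 → i=3, swap v[3],v[4] → 6 6 6 6 7 6 6 6 7 6 6 6
j=5: v[5]=6 ≤ 6 → i=4, swap v[4],v[5] → 6 6 6 6 6 7 6 6 7 6 6 6
j=6: v[6]=6 ≤ 6 → i=5, swap v[5],v[6] → 6 6 6 6 6 6 7 6 7 6 6 6
j=7: v[7]=6 ≤ 6 → i=6, swap v[6],v[7] → 6 6 6 6 6 6 6 7 7 6 6 6
j=8: v[8]=7 > 6 → no swap
j=9: v[9]=6 ≤ 6 → i=7, swap v[7],v[9] → 6 6 6 6 6 6 6 6 7 7 6 6
j=10: v[10]=6 ≤ 6 → i=8, swap v[8],v[10] → 6 6 6 6 6 6 6 6 6 7 7 6
final swap v[9],v[11] → 6 6 6 6 6 6 6 6 6 6 7 7; return 9
p = 9; k-1 = 10 > 9 ⇒ right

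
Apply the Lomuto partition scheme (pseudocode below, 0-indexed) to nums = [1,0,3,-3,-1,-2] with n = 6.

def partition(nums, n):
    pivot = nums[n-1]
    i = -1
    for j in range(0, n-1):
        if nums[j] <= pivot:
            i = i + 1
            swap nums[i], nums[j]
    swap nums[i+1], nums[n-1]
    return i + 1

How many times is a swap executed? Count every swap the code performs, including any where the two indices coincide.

pivot = nums[5] = -2; i = -1
j=0: nums[0]=1 > -2 → no swap
j=1: nums[1]=0 > -2 → no swap
j=2: nums[2]=3 > -2 → no swap
j=3: nums[3]=-3 ≤ -2 → i=0, swap nums[0],nums[3] → [-3,0,3,1,-1,-2]
j=4: nums[4]=-1 > -2 → no swap
final swap nums[1],nums[5] → [-3,-2,3,1,-1,0]; return 1

2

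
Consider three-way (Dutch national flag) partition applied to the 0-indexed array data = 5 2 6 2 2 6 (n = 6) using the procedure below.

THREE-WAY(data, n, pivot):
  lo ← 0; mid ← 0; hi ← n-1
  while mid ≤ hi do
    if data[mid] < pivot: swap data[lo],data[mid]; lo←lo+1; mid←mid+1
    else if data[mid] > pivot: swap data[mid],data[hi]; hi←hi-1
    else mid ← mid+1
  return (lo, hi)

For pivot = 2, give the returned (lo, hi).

(0, 2)

pivot = 2; lo=0, mid=0, hi=5
data[mid]=5>2: swap data[0],data[5]; hi=4 → 6 2 6 2 2 5
data[mid]=6>2: swap data[0],data[4]; hi=3 → 2 2 6 2 6 5
data[mid]=2=2: mid=1
data[mid]=2=2: mid=2
data[mid]=6>2: swap data[2],data[3]; hi=2 → 2 2 2 6 6 5
data[mid]=2=2: mid=3
end: lo=0, hi=2; data = 2 2 2 6 6 5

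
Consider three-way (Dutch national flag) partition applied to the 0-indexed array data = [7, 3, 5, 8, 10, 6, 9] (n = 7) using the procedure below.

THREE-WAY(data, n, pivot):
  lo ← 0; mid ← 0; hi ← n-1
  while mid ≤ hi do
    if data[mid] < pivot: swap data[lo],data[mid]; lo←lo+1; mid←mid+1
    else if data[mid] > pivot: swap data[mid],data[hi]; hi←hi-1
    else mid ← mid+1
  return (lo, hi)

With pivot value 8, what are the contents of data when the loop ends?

[7, 3, 5, 6, 8, 9, 10]

pivot = 8; lo=0, mid=0, hi=6
data[mid]=7<8: swap data[0],data[0]; lo=1,mid=1 → [7, 3, 5, 8, 10, 6, 9]
data[mid]=3<8: swap data[1],data[1]; lo=2,mid=2 → [7, 3, 5, 8, 10, 6, 9]
data[mid]=5<8: swap data[2],data[2]; lo=3,mid=3 → [7, 3, 5, 8, 10, 6, 9]
data[mid]=8=8: mid=4
data[mid]=10>8: swap data[4],data[6]; hi=5 → [7, 3, 5, 8, 9, 6, 10]
data[mid]=9>8: swap data[4],data[5]; hi=4 → [7, 3, 5, 8, 6, 9, 10]
data[mid]=6<8: swap data[3],data[4]; lo=4,mid=5 → [7, 3, 5, 6, 8, 9, 10]
end: lo=4, hi=4; data = [7, 3, 5, 6, 8, 9, 10]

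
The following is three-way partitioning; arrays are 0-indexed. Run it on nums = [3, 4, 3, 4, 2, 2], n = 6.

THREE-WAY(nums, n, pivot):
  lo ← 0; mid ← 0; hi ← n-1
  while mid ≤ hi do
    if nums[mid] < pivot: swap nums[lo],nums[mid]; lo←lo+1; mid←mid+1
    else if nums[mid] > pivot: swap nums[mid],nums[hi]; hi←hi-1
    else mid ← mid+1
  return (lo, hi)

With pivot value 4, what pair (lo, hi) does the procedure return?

(4, 5)

lo=0 mid=0 hi=5
3<4: swap(0,0), lo=1 mid=1 ⇒ [3, 4, 3, 4, 2, 2]
4=4: mid=2
3<4: swap(1,2), lo=2 mid=3 ⇒ [3, 3, 4, 4, 2, 2]
4=4: mid=4
2<4: swap(2,4), lo=3 mid=5 ⇒ [3, 3, 2, 4, 4, 2]
2<4: swap(3,5), lo=4 mid=6 ⇒ [3, 3, 2, 2, 4, 4]
done. lo=4 hi=5; nums=[3, 3, 2, 2, 4, 4]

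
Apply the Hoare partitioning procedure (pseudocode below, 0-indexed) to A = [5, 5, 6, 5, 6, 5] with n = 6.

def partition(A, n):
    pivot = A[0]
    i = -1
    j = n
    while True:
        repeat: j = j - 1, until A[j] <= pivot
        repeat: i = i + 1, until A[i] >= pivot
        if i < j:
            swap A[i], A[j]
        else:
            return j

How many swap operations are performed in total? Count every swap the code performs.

2

pivot=5
j stops at 5 (5), i stops at 0 (5); swap ⇒ [5, 5, 6, 5, 6, 5]
j stops at 3 (5), i stops at 1 (5); swap ⇒ [5, 5, 6, 5, 6, 5]
j stops at 1, i stops at 2; i≥j ⇒ return 1. A=[5, 5, 6, 5, 6, 5]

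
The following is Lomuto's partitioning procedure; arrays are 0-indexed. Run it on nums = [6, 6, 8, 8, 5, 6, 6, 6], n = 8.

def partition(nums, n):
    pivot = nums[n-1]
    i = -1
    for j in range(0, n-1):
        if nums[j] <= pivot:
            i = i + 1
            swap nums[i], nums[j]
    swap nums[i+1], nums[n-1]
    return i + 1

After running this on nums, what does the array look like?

[6, 6, 5, 6, 6, 6, 8, 8]

pivot=6, i=-1
j=0: 6≤6, i=0, swap(0,0) ⇒ [6, 6, 8, 8, 5, 6, 6, 6]
j=1: 6≤6, i=1, swap(1,1) ⇒ [6, 6, 8, 8, 5, 6, 6, 6]
j=2: 8>6, skip
j=3: 8>6, skip
j=4: 5≤6, i=2, swap(2,4) ⇒ [6, 6, 5, 8, 8, 6, 6, 6]
j=5: 6≤6, i=3, swap(3,5) ⇒ [6, 6, 5, 6, 8, 8, 6, 6]
j=6: 6≤6, i=4, swap(4,6) ⇒ [6, 6, 5, 6, 6, 8, 8, 6]
swap(5,7) ⇒ [6, 6, 5, 6, 6, 6, 8, 8]; return 5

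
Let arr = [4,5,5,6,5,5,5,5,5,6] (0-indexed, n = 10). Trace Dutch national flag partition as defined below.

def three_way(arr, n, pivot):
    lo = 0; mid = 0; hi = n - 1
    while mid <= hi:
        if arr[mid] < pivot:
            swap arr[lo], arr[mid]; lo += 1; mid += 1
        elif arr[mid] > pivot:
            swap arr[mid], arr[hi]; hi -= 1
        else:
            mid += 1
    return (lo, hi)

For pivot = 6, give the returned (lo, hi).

(8, 9)

pivot = 6; lo=0, mid=0, hi=9
arr[mid]=4<6: swap arr[0],arr[0]; lo=1,mid=1 → [4,5,5,6,5,5,5,5,5,6]
arr[mid]=5<6: swap arr[1],arr[1]; lo=2,mid=2 → [4,5,5,6,5,5,5,5,5,6]
arr[mid]=5<6: swap arr[2],arr[2]; lo=3,mid=3 → [4,5,5,6,5,5,5,5,5,6]
arr[mid]=6=6: mid=4
arr[mid]=5<6: swap arr[3],arr[4]; lo=4,mid=5 → [4,5,5,5,6,5,5,5,5,6]
arr[mid]=5<6: swap arr[4],arr[5]; lo=5,mid=6 → [4,5,5,5,5,6,5,5,5,6]
arr[mid]=5<6: swap arr[5],arr[6]; lo=6,mid=7 → [4,5,5,5,5,5,6,5,5,6]
arr[mid]=5<6: swap arr[6],arr[7]; lo=7,mid=8 → [4,5,5,5,5,5,5,6,5,6]
arr[mid]=5<6: swap arr[7],arr[8]; lo=8,mid=9 → [4,5,5,5,5,5,5,5,6,6]
arr[mid]=6=6: mid=10
end: lo=8, hi=9; arr = [4,5,5,5,5,5,5,5,6,6]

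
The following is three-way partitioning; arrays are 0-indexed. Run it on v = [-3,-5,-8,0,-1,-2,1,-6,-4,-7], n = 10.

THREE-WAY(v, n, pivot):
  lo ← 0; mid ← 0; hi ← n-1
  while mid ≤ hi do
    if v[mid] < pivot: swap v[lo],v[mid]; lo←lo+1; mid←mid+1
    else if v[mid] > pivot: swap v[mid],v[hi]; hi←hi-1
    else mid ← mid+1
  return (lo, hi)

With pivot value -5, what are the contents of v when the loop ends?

[-7,-8,-6,-5,-2,1,-1,-4,0,-3]

pivot = -5; lo=0, mid=0, hi=9
v[mid]=-3>-5: swap v[0],v[9]; hi=8 → [-7,-5,-8,0,-1,-2,1,-6,-4,-3]
v[mid]=-7<-5: swap v[0],v[0]; lo=1,mid=1 → [-7,-5,-8,0,-1,-2,1,-6,-4,-3]
v[mid]=-5=-5: mid=2
v[mid]=-8<-5: swap v[1],v[2]; lo=2,mid=3 → [-7,-8,-5,0,-1,-2,1,-6,-4,-3]
v[mid]=0>-5: swap v[3],v[8]; hi=7 → [-7,-8,-5,-4,-1,-2,1,-6,0,-3]
v[mid]=-4>-5: swap v[3],v[7]; hi=6 → [-7,-8,-5,-6,-1,-2,1,-4,0,-3]
v[mid]=-6<-5: swap v[2],v[3]; lo=3,mid=4 → [-7,-8,-6,-5,-1,-2,1,-4,0,-3]
v[mid]=-1>-5: swap v[4],v[6]; hi=5 → [-7,-8,-6,-5,1,-2,-1,-4,0,-3]
v[mid]=1>-5: swap v[4],v[5]; hi=4 → [-7,-8,-6,-5,-2,1,-1,-4,0,-3]
v[mid]=-2>-5: swap v[4],v[4]; hi=3 → [-7,-8,-6,-5,-2,1,-1,-4,0,-3]
end: lo=3, hi=3; v = [-7,-8,-6,-5,-2,1,-1,-4,0,-3]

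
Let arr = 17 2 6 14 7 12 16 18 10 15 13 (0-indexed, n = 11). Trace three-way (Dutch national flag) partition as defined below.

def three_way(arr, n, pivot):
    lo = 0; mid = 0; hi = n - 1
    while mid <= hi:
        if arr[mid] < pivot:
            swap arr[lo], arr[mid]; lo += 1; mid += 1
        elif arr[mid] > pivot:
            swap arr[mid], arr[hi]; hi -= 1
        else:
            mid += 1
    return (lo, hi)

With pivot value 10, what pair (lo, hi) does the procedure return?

(3, 3)

lo=0 mid=0 hi=10
17>10: swap(0,10), hi=9 ⇒ 13 2 6 14 7 12 16 18 10 15 17
13>10: swap(0,9), hi=8 ⇒ 15 2 6 14 7 12 16 18 10 13 17
15>10: swap(0,8), hi=7 ⇒ 10 2 6 14 7 12 16 18 15 13 17
10=10: mid=1
2<10: swap(0,1), lo=1 mid=2 ⇒ 2 10 6 14 7 12 16 18 15 13 17
6<10: swap(1,2), lo=2 mid=3 ⇒ 2 6 10 14 7 12 16 18 15 13 17
14>10: swap(3,7), hi=6 ⇒ 2 6 10 18 7 12 16 14 15 13 17
18>10: swap(3,6), hi=5 ⇒ 2 6 10 16 7 12 18 14 15 13 17
16>10: swap(3,5), hi=4 ⇒ 2 6 10 12 7 16 18 14 15 13 17
12>10: swap(3,4), hi=3 ⇒ 2 6 10 7 12 16 18 14 15 13 17
7<10: swap(2,3), lo=3 mid=4 ⇒ 2 6 7 10 12 16 18 14 15 13 17
done. lo=3 hi=3; arr=2 6 7 10 12 16 18 14 15 13 17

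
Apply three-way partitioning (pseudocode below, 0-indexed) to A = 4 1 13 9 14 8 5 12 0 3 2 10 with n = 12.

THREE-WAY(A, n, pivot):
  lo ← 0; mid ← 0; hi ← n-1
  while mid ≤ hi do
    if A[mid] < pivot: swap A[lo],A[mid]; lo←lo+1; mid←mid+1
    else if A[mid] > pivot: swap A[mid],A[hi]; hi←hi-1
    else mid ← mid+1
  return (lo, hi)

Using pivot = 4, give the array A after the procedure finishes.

pivot = 4; lo=0, mid=0, hi=11
A[mid]=4=4: mid=1
A[mid]=1<4: swap A[0],A[1]; lo=1,mid=2 → 1 4 13 9 14 8 5 12 0 3 2 10
A[mid]=13>4: swap A[2],A[11]; hi=10 → 1 4 10 9 14 8 5 12 0 3 2 13
A[mid]=10>4: swap A[2],A[10]; hi=9 → 1 4 2 9 14 8 5 12 0 3 10 13
A[mid]=2<4: swap A[1],A[2]; lo=2,mid=3 → 1 2 4 9 14 8 5 12 0 3 10 13
A[mid]=9>4: swap A[3],A[9]; hi=8 → 1 2 4 3 14 8 5 12 0 9 10 13
A[mid]=3<4: swap A[2],A[3]; lo=3,mid=4 → 1 2 3 4 14 8 5 12 0 9 10 13
A[mid]=14>4: swap A[4],A[8]; hi=7 → 1 2 3 4 0 8 5 12 14 9 10 13
A[mid]=0<4: swap A[3],A[4]; lo=4,mid=5 → 1 2 3 0 4 8 5 12 14 9 10 13
A[mid]=8>4: swap A[5],A[7]; hi=6 → 1 2 3 0 4 12 5 8 14 9 10 13
A[mid]=12>4: swap A[5],A[6]; hi=5 → 1 2 3 0 4 5 12 8 14 9 10 13
A[mid]=5>4: swap A[5],A[5]; hi=4 → 1 2 3 0 4 5 12 8 14 9 10 13
end: lo=4, hi=4; A = 1 2 3 0 4 5 12 8 14 9 10 13

1 2 3 0 4 5 12 8 14 9 10 13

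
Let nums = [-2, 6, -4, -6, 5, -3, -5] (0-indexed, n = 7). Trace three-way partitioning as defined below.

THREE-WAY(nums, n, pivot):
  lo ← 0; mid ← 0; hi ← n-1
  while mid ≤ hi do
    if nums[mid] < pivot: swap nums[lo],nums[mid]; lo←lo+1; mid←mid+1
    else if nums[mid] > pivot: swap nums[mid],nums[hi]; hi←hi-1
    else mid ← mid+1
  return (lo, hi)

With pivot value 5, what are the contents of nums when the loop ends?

pivot = 5; lo=0, mid=0, hi=6
nums[mid]=-2<5: swap nums[0],nums[0]; lo=1,mid=1 → [-2, 6, -4, -6, 5, -3, -5]
nums[mid]=6>5: swap nums[1],nums[6]; hi=5 → [-2, -5, -4, -6, 5, -3, 6]
nums[mid]=-5<5: swap nums[1],nums[1]; lo=2,mid=2 → [-2, -5, -4, -6, 5, -3, 6]
nums[mid]=-4<5: swap nums[2],nums[2]; lo=3,mid=3 → [-2, -5, -4, -6, 5, -3, 6]
nums[mid]=-6<5: swap nums[3],nums[3]; lo=4,mid=4 → [-2, -5, -4, -6, 5, -3, 6]
nums[mid]=5=5: mid=5
nums[mid]=-3<5: swap nums[4],nums[5]; lo=5,mid=6 → [-2, -5, -4, -6, -3, 5, 6]
end: lo=5, hi=5; nums = [-2, -5, -4, -6, -3, 5, 6]

[-2, -5, -4, -6, -3, 5, 6]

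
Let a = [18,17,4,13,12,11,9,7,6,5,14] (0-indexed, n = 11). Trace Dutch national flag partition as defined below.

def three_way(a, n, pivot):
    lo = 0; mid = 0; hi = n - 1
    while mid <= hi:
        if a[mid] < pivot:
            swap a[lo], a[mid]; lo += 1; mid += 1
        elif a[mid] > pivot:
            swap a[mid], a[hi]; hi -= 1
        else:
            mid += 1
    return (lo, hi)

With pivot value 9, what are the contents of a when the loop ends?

[5,6,4,7,9,11,12,13,17,14,18]

pivot = 9; lo=0, mid=0, hi=10
a[mid]=18>9: swap a[0],a[10]; hi=9 → [14,17,4,13,12,11,9,7,6,5,18]
a[mid]=14>9: swap a[0],a[9]; hi=8 → [5,17,4,13,12,11,9,7,6,14,18]
a[mid]=5<9: swap a[0],a[0]; lo=1,mid=1 → [5,17,4,13,12,11,9,7,6,14,18]
a[mid]=17>9: swap a[1],a[8]; hi=7 → [5,6,4,13,12,11,9,7,17,14,18]
a[mid]=6<9: swap a[1],a[1]; lo=2,mid=2 → [5,6,4,13,12,11,9,7,17,14,18]
a[mid]=4<9: swap a[2],a[2]; lo=3,mid=3 → [5,6,4,13,12,11,9,7,17,14,18]
a[mid]=13>9: swap a[3],a[7]; hi=6 → [5,6,4,7,12,11,9,13,17,14,18]
a[mid]=7<9: swap a[3],a[3]; lo=4,mid=4 → [5,6,4,7,12,11,9,13,17,14,18]
a[mid]=12>9: swap a[4],a[6]; hi=5 → [5,6,4,7,9,11,12,13,17,14,18]
a[mid]=9=9: mid=5
a[mid]=11>9: swap a[5],a[5]; hi=4 → [5,6,4,7,9,11,12,13,17,14,18]
end: lo=4, hi=4; a = [5,6,4,7,9,11,12,13,17,14,18]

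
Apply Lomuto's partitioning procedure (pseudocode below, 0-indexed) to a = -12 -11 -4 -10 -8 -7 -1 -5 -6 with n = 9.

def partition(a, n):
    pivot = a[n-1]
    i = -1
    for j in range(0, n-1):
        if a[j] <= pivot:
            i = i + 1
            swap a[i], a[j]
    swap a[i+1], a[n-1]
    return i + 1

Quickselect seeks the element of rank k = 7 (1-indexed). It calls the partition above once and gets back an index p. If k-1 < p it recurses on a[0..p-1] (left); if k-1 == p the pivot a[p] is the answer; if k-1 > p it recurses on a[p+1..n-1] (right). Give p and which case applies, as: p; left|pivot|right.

pivot=-6, i=-1
j=0: -12≤-6, i=0, swap(0,0) ⇒ -12 -11 -4 -10 -8 -7 -1 -5 -6
j=1: -11≤-6, i=1, swap(1,1) ⇒ -12 -11 -4 -10 -8 -7 -1 -5 -6
j=2: -4>-6, skip
j=3: -10≤-6, i=2, swap(2,3) ⇒ -12 -11 -10 -4 -8 -7 -1 -5 -6
j=4: -8≤-6, i=3, swap(3,4) ⇒ -12 -11 -10 -8 -4 -7 -1 -5 -6
j=5: -7≤-6, i=4, swap(4,5) ⇒ -12 -11 -10 -8 -7 -4 -1 -5 -6
j=6: -1>-6, skip
j=7: -5>-6, skip
swap(5,8) ⇒ -12 -11 -10 -8 -7 -6 -1 -5 -4; return 5
p = 5; k-1 = 6 > 5 ⇒ right

5; right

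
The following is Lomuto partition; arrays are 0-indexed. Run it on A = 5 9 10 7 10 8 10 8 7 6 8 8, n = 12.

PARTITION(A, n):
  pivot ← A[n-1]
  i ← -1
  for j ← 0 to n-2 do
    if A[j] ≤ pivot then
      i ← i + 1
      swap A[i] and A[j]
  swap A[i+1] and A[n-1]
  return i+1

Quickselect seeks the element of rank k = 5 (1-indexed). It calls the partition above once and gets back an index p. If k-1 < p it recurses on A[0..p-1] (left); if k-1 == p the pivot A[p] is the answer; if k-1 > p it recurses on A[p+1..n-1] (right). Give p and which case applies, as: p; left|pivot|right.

7; left

pivot=8, i=-1
j=0: 5≤8, i=0, swap(0,0) ⇒ 5 9 10 7 10 8 10 8 7 6 8 8
j=1: 9>8, skip
j=2: 10>8, skip
j=3: 7≤8, i=1, swap(1,3) ⇒ 5 7 10 9 10 8 10 8 7 6 8 8
j=4: 10>8, skip
j=5: 8≤8, i=2, swap(2,5) ⇒ 5 7 8 9 10 10 10 8 7 6 8 8
j=6: 10>8, skip
j=7: 8≤8, i=3, swap(3,7) ⇒ 5 7 8 8 10 10 10 9 7 6 8 8
j=8: 7≤8, i=4, swap(4,8) ⇒ 5 7 8 8 7 10 10 9 10 6 8 8
j=9: 6≤8, i=5, swap(5,9) ⇒ 5 7 8 8 7 6 10 9 10 10 8 8
j=10: 8≤8, i=6, swap(6,10) ⇒ 5 7 8 8 7 6 8 9 10 10 10 8
swap(7,11) ⇒ 5 7 8 8 7 6 8 8 10 10 10 9; return 7
p = 7; k-1 = 4 < 7 ⇒ left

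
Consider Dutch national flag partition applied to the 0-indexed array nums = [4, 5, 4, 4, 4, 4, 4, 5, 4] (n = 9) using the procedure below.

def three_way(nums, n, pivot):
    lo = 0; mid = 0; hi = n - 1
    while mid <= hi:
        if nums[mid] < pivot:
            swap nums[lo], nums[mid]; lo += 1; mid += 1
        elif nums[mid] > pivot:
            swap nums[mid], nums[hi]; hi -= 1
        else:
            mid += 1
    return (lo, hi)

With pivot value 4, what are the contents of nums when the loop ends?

[4, 4, 4, 4, 4, 4, 4, 5, 5]

pivot = 4; lo=0, mid=0, hi=8
nums[mid]=4=4: mid=1
nums[mid]=5>4: swap nums[1],nums[8]; hi=7 → [4, 4, 4, 4, 4, 4, 4, 5, 5]
nums[mid]=4=4: mid=2
nums[mid]=4=4: mid=3
nums[mid]=4=4: mid=4
nums[mid]=4=4: mid=5
nums[mid]=4=4: mid=6
nums[mid]=4=4: mid=7
nums[mid]=5>4: swap nums[7],nums[7]; hi=6 → [4, 4, 4, 4, 4, 4, 4, 5, 5]
end: lo=0, hi=6; nums = [4, 4, 4, 4, 4, 4, 4, 5, 5]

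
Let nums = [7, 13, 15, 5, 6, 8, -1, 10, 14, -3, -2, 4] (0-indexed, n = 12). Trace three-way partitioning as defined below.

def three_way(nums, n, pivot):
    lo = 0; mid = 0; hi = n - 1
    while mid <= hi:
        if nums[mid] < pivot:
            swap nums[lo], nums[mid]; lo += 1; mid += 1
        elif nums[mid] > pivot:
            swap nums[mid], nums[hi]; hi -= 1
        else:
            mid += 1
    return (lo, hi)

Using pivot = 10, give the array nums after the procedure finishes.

pivot = 10; lo=0, mid=0, hi=11
nums[mid]=7<10: swap nums[0],nums[0]; lo=1,mid=1 → [7, 13, 15, 5, 6, 8, -1, 10, 14, -3, -2, 4]
nums[mid]=13>10: swap nums[1],nums[11]; hi=10 → [7, 4, 15, 5, 6, 8, -1, 10, 14, -3, -2, 13]
nums[mid]=4<10: swap nums[1],nums[1]; lo=2,mid=2 → [7, 4, 15, 5, 6, 8, -1, 10, 14, -3, -2, 13]
nums[mid]=15>10: swap nums[2],nums[10]; hi=9 → [7, 4, -2, 5, 6, 8, -1, 10, 14, -3, 15, 13]
nums[mid]=-2<10: swap nums[2],nums[2]; lo=3,mid=3 → [7, 4, -2, 5, 6, 8, -1, 10, 14, -3, 15, 13]
nums[mid]=5<10: swap nums[3],nums[3]; lo=4,mid=4 → [7, 4, -2, 5, 6, 8, -1, 10, 14, -3, 15, 13]
nums[mid]=6<10: swap nums[4],nums[4]; lo=5,mid=5 → [7, 4, -2, 5, 6, 8, -1, 10, 14, -3, 15, 13]
nums[mid]=8<10: swap nums[5],nums[5]; lo=6,mid=6 → [7, 4, -2, 5, 6, 8, -1, 10, 14, -3, 15, 13]
nums[mid]=-1<10: swap nums[6],nums[6]; lo=7,mid=7 → [7, 4, -2, 5, 6, 8, -1, 10, 14, -3, 15, 13]
nums[mid]=10=10: mid=8
nums[mid]=14>10: swap nums[8],nums[9]; hi=8 → [7, 4, -2, 5, 6, 8, -1, 10, -3, 14, 15, 13]
nums[mid]=-3<10: swap nums[7],nums[8]; lo=8,mid=9 → [7, 4, -2, 5, 6, 8, -1, -3, 10, 14, 15, 13]
end: lo=8, hi=8; nums = [7, 4, -2, 5, 6, 8, -1, -3, 10, 14, 15, 13]

[7, 4, -2, 5, 6, 8, -1, -3, 10, 14, 15, 13]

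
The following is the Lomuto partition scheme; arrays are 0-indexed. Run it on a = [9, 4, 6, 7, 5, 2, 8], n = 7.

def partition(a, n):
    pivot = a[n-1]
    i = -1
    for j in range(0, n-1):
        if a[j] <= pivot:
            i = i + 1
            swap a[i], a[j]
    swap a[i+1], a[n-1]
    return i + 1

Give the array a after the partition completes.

pivot = a[6] = 8; i = -1
j=0: a[0]=9 > 8 → no swap
j=1: a[1]=4 ≤ 8 → i=0, swap a[0],a[1] → [4, 9, 6, 7, 5, 2, 8]
j=2: a[2]=6 ≤ 8 → i=1, swap a[1],a[2] → [4, 6, 9, 7, 5, 2, 8]
j=3: a[3]=7 ≤ 8 → i=2, swap a[2],a[3] → [4, 6, 7, 9, 5, 2, 8]
j=4: a[4]=5 ≤ 8 → i=3, swap a[3],a[4] → [4, 6, 7, 5, 9, 2, 8]
j=5: a[5]=2 ≤ 8 → i=4, swap a[4],a[5] → [4, 6, 7, 5, 2, 9, 8]
final swap a[5],a[6] → [4, 6, 7, 5, 2, 8, 9]; return 5

[4, 6, 7, 5, 2, 8, 9]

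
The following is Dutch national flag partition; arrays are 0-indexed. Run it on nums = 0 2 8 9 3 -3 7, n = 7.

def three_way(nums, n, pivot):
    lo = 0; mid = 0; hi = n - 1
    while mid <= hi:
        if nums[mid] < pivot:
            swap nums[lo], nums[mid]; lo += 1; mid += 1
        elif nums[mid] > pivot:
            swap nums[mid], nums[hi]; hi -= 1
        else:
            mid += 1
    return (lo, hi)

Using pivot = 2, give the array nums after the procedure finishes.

pivot = 2; lo=0, mid=0, hi=6
nums[mid]=0<2: swap nums[0],nums[0]; lo=1,mid=1 → 0 2 8 9 3 -3 7
nums[mid]=2=2: mid=2
nums[mid]=8>2: swap nums[2],nums[6]; hi=5 → 0 2 7 9 3 -3 8
nums[mid]=7>2: swap nums[2],nums[5]; hi=4 → 0 2 -3 9 3 7 8
nums[mid]=-3<2: swap nums[1],nums[2]; lo=2,mid=3 → 0 -3 2 9 3 7 8
nums[mid]=9>2: swap nums[3],nums[4]; hi=3 → 0 -3 2 3 9 7 8
nums[mid]=3>2: swap nums[3],nums[3]; hi=2 → 0 -3 2 3 9 7 8
end: lo=2, hi=2; nums = 0 -3 2 3 9 7 8

0 -3 2 3 9 7 8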